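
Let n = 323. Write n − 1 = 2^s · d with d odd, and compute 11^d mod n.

45

323 − 1 = 322 = 2^1 · 161, so d = 161.
11^1 ≡ 11 (mod 323)
11^2 ≡ 11^2 = 121 ≡ 121 (mod 323)
11^4 ≡ 121^2 = 14641 ≡ 106 (mod 323)
11^8 ≡ 106^2 = 11236 ≡ 254 (mod 323)
11^16 ≡ 254^2 = 64516 ≡ 239 (mod 323)
11^32 ≡ 239^2 = 57121 ≡ 273 (mod 323)
11^64 ≡ 273^2 = 74529 ≡ 239 (mod 323)
11^128 ≡ 239^2 = 57121 ≡ 273 (mod 323)
161 = 128 + 32 + 1 in binary powers of 2.
So 11^161 ≡ 273 · 273 · 11 ≡ 45 (mod 323).
Squaring chain: 45; never reaches −1, so base 11 is a Miller–Rabin witness that 323 is composite.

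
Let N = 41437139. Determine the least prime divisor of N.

97

41437139 is odd.
Digit sum 32, not divisible by 3.
Ends in 9: not divisible by 5.
7: 41437139 = 7·5919591 + 2
11: 41437139 = 11·3767012 + 7
13: 41437139 = 13·3187472 + 3
17: 41437139 = 17·2437478 + 13
19: 41437139 = 19·2180902 + 1
23: 41437139 = 23·1801614 + 17
29: 41437139 = 29·1428866 + 25
31: 41437139 = 31·1336681 + 28
37: 41437139 = 37·1119922 + 25
41: 41437139 = 41·1010661 + 38
43: 41437139 = 43·963654 + 17
47: 41437139 = 47·881641 + 12
53: 41437139 = 53·781832 + 43
59: 41437139 = 59·702324 + 23
61: 41437139 = 61·679297 + 22
67: 41437139 = 67·618464 + 51
71: 41437139 = 71·583621 + 48
73: 41437139 = 73·567632 + 3
79: 41437139 = 79·524520 + 59
83: 41437139 = 83·499242 + 53
89: 41437139 = 89·465585 + 74
97: 41437139 = 97·427187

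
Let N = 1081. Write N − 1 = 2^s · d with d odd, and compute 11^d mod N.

1081 − 1 = 1080 = 2^3 · 135, so d = 135.
11^1 ≡ 11 (mod 1081)
11^2 ≡ 11^2 = 121 ≡ 121 (mod 1081)
11^4 ≡ 121^2 = 14641 ≡ 588 (mod 1081)
11^8 ≡ 588^2 = 345744 ≡ 905 (mod 1081)
11^16 ≡ 905^2 = 819025 ≡ 708 (mod 1081)
11^32 ≡ 708^2 = 501264 ≡ 761 (mod 1081)
11^64 ≡ 761^2 = 579121 ≡ 786 (mod 1081)
11^128 ≡ 786^2 = 617796 ≡ 545 (mod 1081)
135 = 128 + 4 + 2 + 1 in binary powers of 2.
So 11^135 ≡ 545 · 588 · 121 · 11 ≡ 1009 (mod 1081).
Squaring chain: 1009 → 860 → 196; never reaches −1, so base 11 is a Miller–Rabin witness that 1081 is composite.

1009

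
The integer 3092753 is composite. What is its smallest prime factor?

3092753 is odd.
Digit sum 29, not divisible by 3.
Ends in 3: not divisible by 5.
7: 3092753 = 7·441821 + 6
11: 3092753 = 11·281159 + 4
13: 3092753 = 13·237904 + 1
17: 3092753 = 17·181926 + 11
19: 3092753 = 19·162776 + 9
23: 3092753 = 23·134467 + 12
29: 3092753 = 29·106646 + 19
31: 3092753 = 31·99766 + 7
37: 3092753 = 37·83587 + 34
41: 3092753 = 41·75433

41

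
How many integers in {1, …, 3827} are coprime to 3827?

Factor: 3827 = 43 · 89.
φ(3827) = (43−1) · (89−1) = 42 · 88 = 3696.

3696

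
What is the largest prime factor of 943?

943 = 23 · 41
41 is prime.
So 943 = 23 · 41; the largest prime factor is 41.

41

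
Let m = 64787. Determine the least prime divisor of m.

17

64787 is odd.
Digit sum 32, not divisible by 3.
Ends in 7: not divisible by 5.
7: 64787 = 7·9255 + 2
11: 64787 = 11·5889 + 8
13: 64787 = 13·4983 + 8
17: 64787 = 17·3811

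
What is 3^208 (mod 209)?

3^1 ≡ 3 (mod 209)
3^2 ≡ 3^2 = 9 ≡ 9 (mod 209)
3^4 ≡ 9^2 = 81 ≡ 81 (mod 209)
3^8 ≡ 81^2 = 6561 ≡ 82 (mod 209)
3^16 ≡ 82^2 = 6724 ≡ 36 (mod 209)
3^32 ≡ 36^2 = 1296 ≡ 42 (mod 209)
3^64 ≡ 42^2 = 1764 ≡ 92 (mod 209)
3^128 ≡ 92^2 = 8464 ≡ 104 (mod 209)
208 = 128 + 64 + 16 in binary powers of 2.
So 3^208 ≡ 104 · 92 · 36 ≡ 16 (mod 209).
Since 16 ≠ 1, base 3 is a Fermat witness: 209 is composite.

16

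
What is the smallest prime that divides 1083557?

43

1083557 is odd.
Digit sum 29, not divisible by 3.
Ends in 7: not divisible by 5.
7: 1083557 = 7·154793 + 6
11: 1083557 = 11·98505 + 2
13: 1083557 = 13·83350 + 7
17: 1083557 = 17·63738 + 11
19: 1083557 = 19·57029 + 6
23: 1083557 = 23·47111 + 4
29: 1083557 = 29·37364 + 1
31: 1083557 = 31·34953 + 14
37: 1083557 = 37·29285 + 12
41: 1083557 = 41·26428 + 9
43: 1083557 = 43·25199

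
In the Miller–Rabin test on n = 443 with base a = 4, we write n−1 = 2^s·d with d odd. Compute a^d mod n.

443 − 1 = 442 = 2^1 · 221, so d = 221.
4^1 ≡ 4 (mod 443)
4^2 ≡ 4^2 = 16 ≡ 16 (mod 443)
4^4 ≡ 16^2 = 256 ≡ 256 (mod 443)
4^8 ≡ 256^2 = 65536 ≡ 415 (mod 443)
4^16 ≡ 415^2 = 172225 ≡ 341 (mod 443)
4^32 ≡ 341^2 = 116281 ≡ 215 (mod 443)
4^64 ≡ 215^2 = 46225 ≡ 153 (mod 443)
4^128 ≡ 153^2 = 23409 ≡ 373 (mod 443)
221 = 128 + 64 + 16 + 8 + 4 + 1 in binary powers of 2.
So 4^221 ≡ 373 · 153 · 341 · 415 · 256 · 4 ≡ 1 (mod 443).
Since 4^d ≡ 1 (mod 443), base 4 does not prove 443 composite.

1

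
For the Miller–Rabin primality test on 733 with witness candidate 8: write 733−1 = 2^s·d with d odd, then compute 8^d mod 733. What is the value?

353

733 − 1 = 732 = 2^2 · 183, so d = 183.
8^1 ≡ 8 (mod 733)
8^2 ≡ 8^2 = 64 ≡ 64 (mod 733)
8^4 ≡ 64^2 = 4096 ≡ 431 (mod 733)
8^8 ≡ 431^2 = 185761 ≡ 312 (mod 733)
8^16 ≡ 312^2 = 97344 ≡ 588 (mod 733)
8^32 ≡ 588^2 = 345744 ≡ 501 (mod 733)
8^64 ≡ 501^2 = 251001 ≡ 315 (mod 733)
8^128 ≡ 315^2 = 99225 ≡ 270 (mod 733)
183 = 128 + 32 + 16 + 4 + 2 + 1 in binary powers of 2.
So 8^183 ≡ 270 · 501 · 588 · 431 · 64 · 8 ≡ 353 (mod 733).
Squaring chain: 353 → 732; reaches −1, so base 8 does not prove 733 composite.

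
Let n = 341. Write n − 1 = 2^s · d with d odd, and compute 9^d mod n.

341 − 1 = 340 = 2^2 · 85, so d = 85.
9^1 ≡ 9 (mod 341)
9^2 ≡ 9^2 = 81 ≡ 81 (mod 341)
9^4 ≡ 81^2 = 6561 ≡ 82 (mod 341)
9^8 ≡ 82^2 = 6724 ≡ 245 (mod 341)
9^16 ≡ 245^2 = 60025 ≡ 9 (mod 341)
9^32 ≡ 9^2 = 81 ≡ 81 (mod 341)
9^64 ≡ 81^2 = 6561 ≡ 82 (mod 341)
85 = 64 + 16 + 4 + 1 in binary powers of 2.
So 9^85 ≡ 82 · 9 · 82 · 9 ≡ 67 (mod 341).
Squaring chain: 67 → 56; never reaches −1, so base 9 is a Miller–Rabin witness that 341 is composite.

67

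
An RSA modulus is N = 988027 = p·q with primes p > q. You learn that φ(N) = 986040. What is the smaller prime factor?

991

φ(n) = (p−1)(q−1) = n − (p+q) + 1, so p + q = 988027 − 986040 + 1 = 1988.
p and q are the roots of t² − 1988t + 988027 = 0.
Discriminant: 1988² − 4·988027 = 3952144 − 3952108 = 36; √36 = 6.
q = (1988 − 6)/2 = 991, p = (1988 + 6)/2 = 997.
Check: 991 · 997 = 988027.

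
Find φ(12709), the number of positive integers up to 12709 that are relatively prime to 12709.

12460

Factor: 12709 = 71 · 179.
φ(12709) = (71−1) · (179−1) = 70 · 178 = 12460.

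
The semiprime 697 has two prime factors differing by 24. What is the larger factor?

Since p = q + 24, we have 697 = q(q + 24), so q² + 24q − 697 = 0.
Discriminant: 24² + 4·697 = 576 + 2788 = 3364; √3364 = 58.
q = (−24 + 58)/2 = 17, and p = q + 24 = 41.
Check: 17 · 41 = 697.

41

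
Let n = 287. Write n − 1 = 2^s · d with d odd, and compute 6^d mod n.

287 − 1 = 286 = 2^1 · 143, so d = 143.
6^1 ≡ 6 (mod 287)
6^2 ≡ 6^2 = 36 ≡ 36 (mod 287)
6^4 ≡ 36^2 = 1296 ≡ 148 (mod 287)
6^8 ≡ 148^2 = 21904 ≡ 92 (mod 287)
6^16 ≡ 92^2 = 8464 ≡ 141 (mod 287)
6^32 ≡ 141^2 = 19881 ≡ 78 (mod 287)
6^64 ≡ 78^2 = 6084 ≡ 57 (mod 287)
6^128 ≡ 57^2 = 3249 ≡ 92 (mod 287)
143 = 128 + 8 + 4 + 2 + 1 in binary powers of 2.
So 6^143 ≡ 92 · 92 · 148 · 36 · 6 ≡ 153 (mod 287).
Squaring chain: 153; never reaches −1, so base 6 is a Miller–Rabin witness that 287 is composite.

153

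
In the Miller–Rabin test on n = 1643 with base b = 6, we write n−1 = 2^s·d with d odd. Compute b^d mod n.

1643 − 1 = 1642 = 2^1 · 821, so d = 821.
6^1 ≡ 6 (mod 1643)
6^2 ≡ 6^2 = 36 ≡ 36 (mod 1643)
6^4 ≡ 36^2 = 1296 ≡ 1296 (mod 1643)
6^8 ≡ 1296^2 = 1679616 ≡ 470 (mod 1643)
6^16 ≡ 470^2 = 220900 ≡ 738 (mod 1643)
6^32 ≡ 738^2 = 544644 ≡ 811 (mod 1643)
6^64 ≡ 811^2 = 657721 ≡ 521 (mod 1643)
6^128 ≡ 521^2 = 271441 ≡ 346 (mod 1643)
6^256 ≡ 346^2 = 119716 ≡ 1420 (mod 1643)
6^512 ≡ 1420^2 = 2016400 ≡ 439 (mod 1643)
821 = 512 + 256 + 32 + 16 + 4 + 1 in binary powers of 2.
So 6^821 ≡ 439 · 1420 · 811 · 738 · 1296 · 6 ≡ 1607 (mod 1643).
Squaring chain: 1607; never reaches −1, so base 6 is a Miller–Rabin witness that 1643 is composite.

1607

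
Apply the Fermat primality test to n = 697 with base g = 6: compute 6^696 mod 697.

6^1 ≡ 6 (mod 697)
6^2 ≡ 6^2 = 36 ≡ 36 (mod 697)
6^4 ≡ 36^2 = 1296 ≡ 599 (mod 697)
6^8 ≡ 599^2 = 358801 ≡ 543 (mod 697)
6^16 ≡ 543^2 = 294849 ≡ 18 (mod 697)
6^32 ≡ 18^2 = 324 ≡ 324 (mod 697)
6^64 ≡ 324^2 = 104976 ≡ 426 (mod 697)
6^128 ≡ 426^2 = 181476 ≡ 256 (mod 697)
6^256 ≡ 256^2 = 65536 ≡ 18 (mod 697)
6^512 ≡ 18^2 = 324 ≡ 324 (mod 697)
696 = 512 + 128 + 32 + 16 + 8 in binary powers of 2.
So 6^696 ≡ 324 · 256 · 324 · 18 · 543 ≡ 305 (mod 697).
Since 305 ≠ 1, base 6 is a Fermat witness: 697 is composite.

305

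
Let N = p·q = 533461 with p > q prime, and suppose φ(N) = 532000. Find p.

φ(n) = (p−1)(q−1) = n − (p+q) + 1, so p + q = 533461 − 532000 + 1 = 1462.
p and q are the roots of t² − 1462t + 533461 = 0.
Discriminant: 1462² − 4·533461 = 2137444 − 2133844 = 3600; √3600 = 60.
q = (1462 − 60)/2 = 701, p = (1462 + 60)/2 = 761.
Check: 701 · 761 = 533461.

761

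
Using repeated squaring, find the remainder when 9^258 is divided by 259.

9^1 ≡ 9 (mod 259)
9^2 ≡ 9^2 = 81 ≡ 81 (mod 259)
9^4 ≡ 81^2 = 6561 ≡ 86 (mod 259)
9^8 ≡ 86^2 = 7396 ≡ 144 (mod 259)
9^16 ≡ 144^2 = 20736 ≡ 16 (mod 259)
9^32 ≡ 16^2 = 256 ≡ 256 (mod 259)
9^64 ≡ 256^2 = 65536 ≡ 9 (mod 259)
9^128 ≡ 9^2 = 81 ≡ 81 (mod 259)
9^256 ≡ 81^2 = 6561 ≡ 86 (mod 259)
258 = 256 + 2 in binary powers of 2.
So 9^258 ≡ 86 · 81 ≡ 232 (mod 259).
Since 232 ≠ 1, base 9 is a Fermat witness: 259 is composite.

232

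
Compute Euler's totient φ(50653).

49284

Factor: 50653 = 37^3.
φ(50653) = 37^2·(37−1) = 49284.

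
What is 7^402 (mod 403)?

7^1 ≡ 7 (mod 403)
7^2 ≡ 7^2 = 49 ≡ 49 (mod 403)
7^4 ≡ 49^2 = 2401 ≡ 386 (mod 403)
7^8 ≡ 386^2 = 148996 ≡ 289 (mod 403)
7^16 ≡ 289^2 = 83521 ≡ 100 (mod 403)
7^32 ≡ 100^2 = 10000 ≡ 328 (mod 403)
7^64 ≡ 328^2 = 107584 ≡ 386 (mod 403)
7^128 ≡ 386^2 = 148996 ≡ 289 (mod 403)
7^256 ≡ 289^2 = 83521 ≡ 100 (mod 403)
402 = 256 + 128 + 16 + 2 in binary powers of 2.
So 7^402 ≡ 100 · 289 · 100 · 49 ≡ 233 (mod 403).
Since 233 ≠ 1, base 7 is a Fermat witness: 403 is composite.

233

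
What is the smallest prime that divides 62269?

73

62269 is odd.
Digit sum 25, not divisible by 3.
Ends in 9: not divisible by 5.
7: 62269 = 7·8895 + 4
11: 62269 = 11·5660 + 9
13: 62269 = 13·4789 + 12
17: 62269 = 17·3662 + 15
19: 62269 = 19·3277 + 6
23: 62269 = 23·2707 + 8
29: 62269 = 29·2147 + 6
31: 62269 = 31·2008 + 21
37: 62269 = 37·1682 + 35
41: 62269 = 41·1518 + 31
43: 62269 = 43·1448 + 5
47: 62269 = 47·1324 + 41
53: 62269 = 53·1174 + 47
59: 62269 = 59·1055 + 24
61: 62269 = 61·1020 + 49
67: 62269 = 67·929 + 26
71: 62269 = 71·877 + 2
73: 62269 = 73·853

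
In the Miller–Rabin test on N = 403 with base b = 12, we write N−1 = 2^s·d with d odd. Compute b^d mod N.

246

403 − 1 = 402 = 2^1 · 201, so d = 201.
12^1 ≡ 12 (mod 403)
12^2 ≡ 12^2 = 144 ≡ 144 (mod 403)
12^4 ≡ 144^2 = 20736 ≡ 183 (mod 403)
12^8 ≡ 183^2 = 33489 ≡ 40 (mod 403)
12^16 ≡ 40^2 = 1600 ≡ 391 (mod 403)
12^32 ≡ 391^2 = 152881 ≡ 144 (mod 403)
12^64 ≡ 144^2 = 20736 ≡ 183 (mod 403)
12^128 ≡ 183^2 = 33489 ≡ 40 (mod 403)
201 = 128 + 64 + 8 + 1 in binary powers of 2.
So 12^201 ≡ 40 · 183 · 40 · 12 ≡ 246 (mod 403).
Squaring chain: 246; never reaches −1, so base 12 is a Miller–Rabin witness that 403 is composite.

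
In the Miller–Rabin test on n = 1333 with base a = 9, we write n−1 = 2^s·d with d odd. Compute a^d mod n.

1225

1333 − 1 = 1332 = 2^2 · 333, so d = 333.
9^1 ≡ 9 (mod 1333)
9^2 ≡ 9^2 = 81 ≡ 81 (mod 1333)
9^4 ≡ 81^2 = 6561 ≡ 1229 (mod 1333)
9^8 ≡ 1229^2 = 1510441 ≡ 152 (mod 1333)
9^16 ≡ 152^2 = 23104 ≡ 443 (mod 1333)
9^32 ≡ 443^2 = 196249 ≡ 298 (mod 1333)
9^64 ≡ 298^2 = 88804 ≡ 826 (mod 1333)
9^128 ≡ 826^2 = 682276 ≡ 1113 (mod 1333)
9^256 ≡ 1113^2 = 1238769 ≡ 412 (mod 1333)
333 = 256 + 64 + 8 + 4 + 1 in binary powers of 2.
So 9^333 ≡ 412 · 826 · 152 · 1229 · 9 ≡ 1225 (mod 1333).
Squaring chain: 1225 → 1000; never reaches −1, so base 9 is a Miller–Rabin witness that 1333 is composite.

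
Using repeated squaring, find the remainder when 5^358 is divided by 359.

5^1 ≡ 5 (mod 359)
5^2 ≡ 5^2 = 25 ≡ 25 (mod 359)
5^4 ≡ 25^2 = 625 ≡ 266 (mod 359)
5^8 ≡ 266^2 = 70756 ≡ 33 (mod 359)
5^16 ≡ 33^2 = 1089 ≡ 12 (mod 359)
5^32 ≡ 12^2 = 144 ≡ 144 (mod 359)
5^64 ≡ 144^2 = 20736 ≡ 273 (mod 359)
5^128 ≡ 273^2 = 74529 ≡ 216 (mod 359)
5^256 ≡ 216^2 = 46656 ≡ 345 (mod 359)
358 = 256 + 64 + 32 + 4 + 2 in binary powers of 2.
So 5^358 ≡ 345 · 273 · 144 · 266 · 25 ≡ 1 (mod 359).
Since the result is 1, base 5 gives no evidence that 359 is composite.

1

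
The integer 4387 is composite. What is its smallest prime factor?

4387 is odd.
Digit sum 22, not divisible by 3.
Ends in 7: not divisible by 5.
7: 4387 = 7·626 + 5
11: 4387 = 11·398 + 9
13: 4387 = 13·337 + 6
17: 4387 = 17·258 + 1
19: 4387 = 19·230 + 17
23: 4387 = 23·190 + 17
29: 4387 = 29·151 + 8
31: 4387 = 31·141 + 16
37: 4387 = 37·118 + 21
41: 4387 = 41·107

41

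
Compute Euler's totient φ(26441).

26112

Factor: 26441 = 137 · 193.
φ(26441) = (137−1) · (193−1) = 136 · 192 = 26112.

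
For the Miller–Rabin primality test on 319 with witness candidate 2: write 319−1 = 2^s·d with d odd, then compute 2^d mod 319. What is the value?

319 − 1 = 318 = 2^1 · 159, so d = 159.
2^1 ≡ 2 (mod 319)
2^2 ≡ 2^2 = 4 ≡ 4 (mod 319)
2^4 ≡ 4^2 = 16 ≡ 16 (mod 319)
2^8 ≡ 16^2 = 256 ≡ 256 (mod 319)
2^16 ≡ 256^2 = 65536 ≡ 141 (mod 319)
2^32 ≡ 141^2 = 19881 ≡ 103 (mod 319)
2^64 ≡ 103^2 = 10609 ≡ 82 (mod 319)
2^128 ≡ 82^2 = 6724 ≡ 25 (mod 319)
159 = 128 + 16 + 8 + 4 + 2 + 1 in binary powers of 2.
So 2^159 ≡ 25 · 141 · 256 · 16 · 4 · 2 ≡ 171 (mod 319).
Squaring chain: 171; never reaches −1, so base 2 is a Miller–Rabin witness that 319 is composite.

171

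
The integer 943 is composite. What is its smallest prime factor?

23

943 is odd.
Digit sum 16, not divisible by 3.
Ends in 3: not divisible by 5.
7: 943 = 7·134 + 5
11: 943 = 11·85 + 8
13: 943 = 13·72 + 7
17: 943 = 17·55 + 8
19: 943 = 19·49 + 12
23: 943 = 23·41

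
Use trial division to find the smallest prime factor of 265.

265 is odd.
Digit sum 13, not divisible by 3.
Ends in 5: divisible by 5.

5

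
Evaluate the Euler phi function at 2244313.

2191200

Factor: 2244313 = 89 · 151 · 167.
φ(2244313) = (89−1) · (151−1) · (167−1) = 88 · 150 · 166 = 2191200.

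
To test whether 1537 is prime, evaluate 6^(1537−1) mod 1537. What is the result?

6^1 ≡ 6 (mod 1537)
6^2 ≡ 6^2 = 36 ≡ 36 (mod 1537)
6^4 ≡ 36^2 = 1296 ≡ 1296 (mod 1537)
6^8 ≡ 1296^2 = 1679616 ≡ 1212 (mod 1537)
6^16 ≡ 1212^2 = 1468944 ≡ 1109 (mod 1537)
6^32 ≡ 1109^2 = 1229881 ≡ 281 (mod 1537)
6^64 ≡ 281^2 = 78961 ≡ 574 (mod 1537)
6^128 ≡ 574^2 = 329476 ≡ 558 (mod 1537)
6^256 ≡ 558^2 = 311364 ≡ 890 (mod 1537)
6^512 ≡ 890^2 = 792100 ≡ 545 (mod 1537)
6^1024 ≡ 545^2 = 297025 ≡ 384 (mod 1537)
1536 = 1024 + 512 in binary powers of 2.
So 6^1536 ≡ 384 · 545 ≡ 248 (mod 1537).
Since 248 ≠ 1, base 6 is a Fermat witness: 1537 is composite.

248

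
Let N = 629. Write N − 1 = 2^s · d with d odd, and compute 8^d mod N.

629 − 1 = 628 = 2^2 · 157, so d = 157.
8^1 ≡ 8 (mod 629)
8^2 ≡ 8^2 = 64 ≡ 64 (mod 629)
8^4 ≡ 64^2 = 4096 ≡ 322 (mod 629)
8^8 ≡ 322^2 = 103684 ≡ 528 (mod 629)
8^16 ≡ 528^2 = 278784 ≡ 137 (mod 629)
8^32 ≡ 137^2 = 18769 ≡ 528 (mod 629)
8^64 ≡ 528^2 = 278784 ≡ 137 (mod 629)
8^128 ≡ 137^2 = 18769 ≡ 528 (mod 629)
157 = 128 + 16 + 8 + 4 + 1 in binary powers of 2.
So 8^157 ≡ 528 · 137 · 528 · 322 · 8 ≡ 230 (mod 629).
Squaring chain: 230 → 64; never reaches −1, so base 8 is a Miller–Rabin witness that 629 is composite.

230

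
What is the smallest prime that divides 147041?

147041 is odd.
Digit sum 17, not divisible by 3.
Ends in 1: not divisible by 5.
7: 147041 = 7·21005 + 6
11: 147041 = 11·13367 + 4
13: 147041 = 13·11310 + 11
17: 147041 = 17·8649 + 8
19: 147041 = 19·7739

19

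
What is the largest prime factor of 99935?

79

99935 = 5 · 19987
19987 = 11 · 1817
1817 = 23 · 79
79 is prime.
So 99935 = 5 · 11 · 23 · 79; the largest prime factor is 79.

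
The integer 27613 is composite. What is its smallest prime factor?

27613 is odd.
Digit sum 19, not divisible by 3.
Ends in 3: not divisible by 5.
7: 27613 = 7·3944 + 5
11: 27613 = 11·2510 + 3
13: 27613 = 13·2124 + 1
17: 27613 = 17·1624 + 5
19: 27613 = 19·1453 + 6
23: 27613 = 23·1200 + 13
29: 27613 = 29·952 + 5
31: 27613 = 31·890 + 23
37: 27613 = 37·746 + 11
41: 27613 = 41·673 + 20
43: 27613 = 43·642 + 7
47: 27613 = 47·587 + 24
53: 27613 = 53·521

53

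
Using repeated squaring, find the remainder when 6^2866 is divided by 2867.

6^1 ≡ 6 (mod 2867)
6^2 ≡ 6^2 = 36 ≡ 36 (mod 2867)
6^4 ≡ 36^2 = 1296 ≡ 1296 (mod 2867)
6^8 ≡ 1296^2 = 1679616 ≡ 2421 (mod 2867)
6^16 ≡ 2421^2 = 5861241 ≡ 1093 (mod 2867)
6^32 ≡ 1093^2 = 1194649 ≡ 1977 (mod 2867)
6^64 ≡ 1977^2 = 3908529 ≡ 808 (mod 2867)
6^128 ≡ 808^2 = 652864 ≡ 2055 (mod 2867)
6^256 ≡ 2055^2 = 4223025 ≡ 2801 (mod 2867)
6^512 ≡ 2801^2 = 7845601 ≡ 1489 (mod 2867)
6^1024 ≡ 1489^2 = 2217121 ≡ 930 (mod 2867)
6^2048 ≡ 930^2 = 864900 ≡ 1933 (mod 2867)
2866 = 2048 + 512 + 256 + 32 + 16 + 2 in binary powers of 2.
So 6^2866 ≡ 1933 · 1489 · 2801 · 1977 · 1093 · 36 ≡ 1896 (mod 2867).
Since 1896 ≠ 1, base 6 is a Fermat witness: 2867 is composite.

1896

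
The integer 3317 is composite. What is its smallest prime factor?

31

3317 is odd.
Digit sum 14, not divisible by 3.
Ends in 7: not divisible by 5.
7: 3317 = 7·473 + 6
11: 3317 = 11·301 + 6
13: 3317 = 13·255 + 2
17: 3317 = 17·195 + 2
19: 3317 = 19·174 + 11
23: 3317 = 23·144 + 5
29: 3317 = 29·114 + 11
31: 3317 = 31·107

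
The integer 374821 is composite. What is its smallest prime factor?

374821 is odd.
Digit sum 25, not divisible by 3.
Ends in 1: not divisible by 5.
7: 374821 = 7·53545 + 6
11: 374821 = 11·34074 + 7
13: 374821 = 13·28832 + 5
17: 374821 = 17·22048 + 5
19: 374821 = 19·19727 + 8
23: 374821 = 23·16296 + 13
29: 374821 = 29·12924 + 25
31: 374821 = 31·12091

31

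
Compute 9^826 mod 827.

1

9^1 ≡ 9 (mod 827)
9^2 ≡ 9^2 = 81 ≡ 81 (mod 827)
9^4 ≡ 81^2 = 6561 ≡ 772 (mod 827)
9^8 ≡ 772^2 = 595984 ≡ 544 (mod 827)
9^16 ≡ 544^2 = 295936 ≡ 697 (mod 827)
9^32 ≡ 697^2 = 485809 ≡ 360 (mod 827)
9^64 ≡ 360^2 = 129600 ≡ 588 (mod 827)
9^128 ≡ 588^2 = 345744 ≡ 58 (mod 827)
9^256 ≡ 58^2 = 3364 ≡ 56 (mod 827)
9^512 ≡ 56^2 = 3136 ≡ 655 (mod 827)
826 = 512 + 256 + 32 + 16 + 8 + 2 in binary powers of 2.
So 9^826 ≡ 655 · 56 · 360 · 697 · 544 · 81 ≡ 1 (mod 827).
Since the result is 1, base 9 gives no evidence that 827 is composite.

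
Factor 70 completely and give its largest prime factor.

7

70 = 2 · 35
35 = 5 · 7
7 is prime.
So 70 = 2 · 5 · 7; the largest prime factor is 7.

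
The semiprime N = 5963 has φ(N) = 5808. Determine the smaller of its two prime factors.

φ(n) = (p−1)(q−1) = n − (p+q) + 1, so p + q = 5963 − 5808 + 1 = 156.
p and q are the roots of t² − 156t + 5963 = 0.
Discriminant: 156² − 4·5963 = 24336 − 23852 = 484; √484 = 22.
q = (156 − 22)/2 = 67, p = (156 + 22)/2 = 89.
Check: 67 · 89 = 5963.

67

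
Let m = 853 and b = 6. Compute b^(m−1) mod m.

1

6^1 ≡ 6 (mod 853)
6^2 ≡ 6^2 = 36 ≡ 36 (mod 853)
6^4 ≡ 36^2 = 1296 ≡ 443 (mod 853)
6^8 ≡ 443^2 = 196249 ≡ 59 (mod 853)
6^16 ≡ 59^2 = 3481 ≡ 69 (mod 853)
6^32 ≡ 69^2 = 4761 ≡ 496 (mod 853)
6^64 ≡ 496^2 = 246016 ≡ 352 (mod 853)
6^128 ≡ 352^2 = 123904 ≡ 219 (mod 853)
6^256 ≡ 219^2 = 47961 ≡ 193 (mod 853)
6^512 ≡ 193^2 = 37249 ≡ 570 (mod 853)
852 = 512 + 256 + 64 + 16 + 4 in binary powers of 2.
So 6^852 ≡ 570 · 193 · 352 · 69 · 443 ≡ 1 (mod 853).
Since the result is 1, base 6 gives no evidence that 853 is composite.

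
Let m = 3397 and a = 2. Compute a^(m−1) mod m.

2062

2^1 ≡ 2 (mod 3397)
2^2 ≡ 2^2 = 4 ≡ 4 (mod 3397)
2^4 ≡ 4^2 = 16 ≡ 16 (mod 3397)
2^8 ≡ 16^2 = 256 ≡ 256 (mod 3397)
2^16 ≡ 256^2 = 65536 ≡ 993 (mod 3397)
2^32 ≡ 993^2 = 986049 ≡ 919 (mod 3397)
2^64 ≡ 919^2 = 844561 ≡ 2105 (mod 3397)
2^128 ≡ 2105^2 = 4431025 ≡ 1337 (mod 3397)
2^256 ≡ 1337^2 = 1787569 ≡ 747 (mod 3397)
2^512 ≡ 747^2 = 558009 ≡ 901 (mod 3397)
2^1024 ≡ 901^2 = 811801 ≡ 3315 (mod 3397)
2^2048 ≡ 3315^2 = 10989225 ≡ 3327 (mod 3397)
3396 = 2048 + 1024 + 256 + 64 + 4 in binary powers of 2.
So 2^3396 ≡ 3327 · 3315 · 747 · 2105 · 16 ≡ 2062 (mod 3397).
Since 2062 ≠ 1, base 2 is a Fermat witness: 3397 is composite.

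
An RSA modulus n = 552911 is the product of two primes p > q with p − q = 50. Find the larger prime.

Since p = q + 50, we have 552911 = q(q + 50), so q² + 50q − 552911 = 0.
Discriminant: 50² + 4·552911 = 2500 + 2211644 = 2214144; √2214144 = 1488.
q = (−50 + 1488)/2 = 719, and p = q + 50 = 769.
Check: 719 · 769 = 552911.

769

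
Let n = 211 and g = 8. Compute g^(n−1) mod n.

8^1 ≡ 8 (mod 211)
8^2 ≡ 8^2 = 64 ≡ 64 (mod 211)
8^4 ≡ 64^2 = 4096 ≡ 87 (mod 211)
8^8 ≡ 87^2 = 7569 ≡ 184 (mod 211)
8^16 ≡ 184^2 = 33856 ≡ 96 (mod 211)
8^32 ≡ 96^2 = 9216 ≡ 143 (mod 211)
8^64 ≡ 143^2 = 20449 ≡ 193 (mod 211)
8^128 ≡ 193^2 = 37249 ≡ 113 (mod 211)
210 = 128 + 64 + 16 + 2 in binary powers of 2.
So 8^210 ≡ 113 · 193 · 96 · 64 ≡ 1 (mod 211).
Since the result is 1, base 8 gives no evidence that 211 is composite.

1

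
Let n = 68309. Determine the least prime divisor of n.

68309 is odd.
Digit sum 26, not divisible by 3.
Ends in 9: not divisible by 5.
7: 68309 = 7·9758 + 3
11: 68309 = 11·6209 + 10
13: 68309 = 13·5254 + 7
17: 68309 = 17·4018 + 3
19: 68309 = 19·3595 + 4
23: 68309 = 23·2969 + 22
29: 68309 = 29·2355 + 14
31: 68309 = 31·2203 + 16
37: 68309 = 37·1846 + 7
41: 68309 = 41·1666 + 3
43: 68309 = 43·1588 + 25
47: 68309 = 47·1453 + 18
53: 68309 = 53·1288 + 45
59: 68309 = 59·1157 + 46
61: 68309 = 61·1119 + 50
67: 68309 = 67·1019 + 36
71: 68309 = 71·962 + 7
73: 68309 = 73·935 + 54
79: 68309 = 79·864 + 53
83: 68309 = 83·823

83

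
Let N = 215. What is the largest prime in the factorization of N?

43

215 = 5 · 43
43 is prime.
So 215 = 5 · 43; the largest prime factor is 43.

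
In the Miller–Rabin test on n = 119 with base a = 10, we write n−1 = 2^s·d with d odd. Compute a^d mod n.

54

119 − 1 = 118 = 2^1 · 59, so d = 59.
10^1 ≡ 10 (mod 119)
10^2 ≡ 10^2 = 100 ≡ 100 (mod 119)
10^4 ≡ 100^2 = 10000 ≡ 4 (mod 119)
10^8 ≡ 4^2 = 16 ≡ 16 (mod 119)
10^16 ≡ 16^2 = 256 ≡ 18 (mod 119)
10^32 ≡ 18^2 = 324 ≡ 86 (mod 119)
59 = 32 + 16 + 8 + 2 + 1 in binary powers of 2.
So 10^59 ≡ 86 · 18 · 16 · 100 · 10 ≡ 54 (mod 119).
Squaring chain: 54; never reaches −1, so base 10 is a Miller–Rabin witness that 119 is composite.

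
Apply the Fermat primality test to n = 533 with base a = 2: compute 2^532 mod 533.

2^1 ≡ 2 (mod 533)
2^2 ≡ 2^2 = 4 ≡ 4 (mod 533)
2^4 ≡ 4^2 = 16 ≡ 16 (mod 533)
2^8 ≡ 16^2 = 256 ≡ 256 (mod 533)
2^16 ≡ 256^2 = 65536 ≡ 510 (mod 533)
2^32 ≡ 510^2 = 260100 ≡ 529 (mod 533)
2^64 ≡ 529^2 = 279841 ≡ 16 (mod 533)
2^128 ≡ 16^2 = 256 ≡ 256 (mod 533)
2^256 ≡ 256^2 = 65536 ≡ 510 (mod 533)
2^512 ≡ 510^2 = 260100 ≡ 529 (mod 533)
532 = 512 + 16 + 4 in binary powers of 2.
So 2^532 ≡ 529 · 510 · 16 ≡ 406 (mod 533).
Since 406 ≠ 1, base 2 is a Fermat witness: 533 is composite.

406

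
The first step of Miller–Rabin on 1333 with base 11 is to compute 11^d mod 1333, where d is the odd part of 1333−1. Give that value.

494

1333 − 1 = 1332 = 2^2 · 333, so d = 333.
11^1 ≡ 11 (mod 1333)
11^2 ≡ 11^2 = 121 ≡ 121 (mod 1333)
11^4 ≡ 121^2 = 14641 ≡ 1311 (mod 1333)
11^8 ≡ 1311^2 = 1718721 ≡ 484 (mod 1333)
11^16 ≡ 484^2 = 234256 ≡ 981 (mod 1333)
11^32 ≡ 981^2 = 962361 ≡ 1268 (mod 1333)
11^64 ≡ 1268^2 = 1607824 ≡ 226 (mod 1333)
11^128 ≡ 226^2 = 51076 ≡ 422 (mod 1333)
11^256 ≡ 422^2 = 178084 ≡ 795 (mod 1333)
333 = 256 + 64 + 8 + 4 + 1 in binary powers of 2.
So 11^333 ≡ 795 · 226 · 484 · 1311 · 11 ≡ 494 (mod 1333).
Squaring chain: 494 → 97; never reaches −1, so base 11 is a Miller–Rabin witness that 1333 is composite.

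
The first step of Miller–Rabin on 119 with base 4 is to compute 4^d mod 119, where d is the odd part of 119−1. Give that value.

119 − 1 = 118 = 2^1 · 59, so d = 59.
4^1 ≡ 4 (mod 119)
4^2 ≡ 4^2 = 16 ≡ 16 (mod 119)
4^4 ≡ 16^2 = 256 ≡ 18 (mod 119)
4^8 ≡ 18^2 = 324 ≡ 86 (mod 119)
4^16 ≡ 86^2 = 7396 ≡ 18 (mod 119)
4^32 ≡ 18^2 = 324 ≡ 86 (mod 119)
59 = 32 + 16 + 8 + 2 + 1 in binary powers of 2.
So 4^59 ≡ 86 · 18 · 86 · 16 · 4 ≡ 30 (mod 119).
Squaring chain: 30; never reaches −1, so base 4 is a Miller–Rabin witness that 119 is composite.

30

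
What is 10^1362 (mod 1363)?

10^1 ≡ 10 (mod 1363)
10^2 ≡ 10^2 = 100 ≡ 100 (mod 1363)
10^4 ≡ 100^2 = 10000 ≡ 459 (mod 1363)
10^8 ≡ 459^2 = 210681 ≡ 779 (mod 1363)
10^16 ≡ 779^2 = 606841 ≡ 306 (mod 1363)
10^32 ≡ 306^2 = 93636 ≡ 952 (mod 1363)
10^64 ≡ 952^2 = 906304 ≡ 1272 (mod 1363)
10^128 ≡ 1272^2 = 1617984 ≡ 103 (mod 1363)
10^256 ≡ 103^2 = 10609 ≡ 1068 (mod 1363)
10^512 ≡ 1068^2 = 1140624 ≡ 1156 (mod 1363)
10^1024 ≡ 1156^2 = 1336336 ≡ 596 (mod 1363)
1362 = 1024 + 256 + 64 + 16 + 2 in binary powers of 2.
So 10^1362 ≡ 596 · 1068 · 1272 · 306 · 100 ≡ 63 (mod 1363).
Since 63 ≠ 1, base 10 is a Fermat witness: 1363 is composite.

63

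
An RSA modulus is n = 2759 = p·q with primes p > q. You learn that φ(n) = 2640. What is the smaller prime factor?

φ(n) = (p−1)(q−1) = n − (p+q) + 1, so p + q = 2759 − 2640 + 1 = 120.
p and q are the roots of t² − 120t + 2759 = 0.
Discriminant: 120² − 4·2759 = 14400 − 11036 = 3364; √3364 = 58.
q = (120 − 58)/2 = 31, p = (120 + 58)/2 = 89.
Check: 31 · 89 = 2759.

31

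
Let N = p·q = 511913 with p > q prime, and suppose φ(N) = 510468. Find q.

619

φ(n) = (p−1)(q−1) = n − (p+q) + 1, so p + q = 511913 − 510468 + 1 = 1446.
p and q are the roots of t² − 1446t + 511913 = 0.
Discriminant: 1446² − 4·511913 = 2090916 − 2047652 = 43264; √43264 = 208.
q = (1446 − 208)/2 = 619, p = (1446 + 208)/2 = 827.
Check: 619 · 827 = 511913.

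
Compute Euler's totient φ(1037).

960

Factor: 1037 = 17 · 61.
φ(1037) = (17−1) · (61−1) = 16 · 60 = 960.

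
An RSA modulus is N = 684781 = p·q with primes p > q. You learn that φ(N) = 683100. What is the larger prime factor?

991

φ(n) = (p−1)(q−1) = n − (p+q) + 1, so p + q = 684781 − 683100 + 1 = 1682.
p and q are the roots of t² − 1682t + 684781 = 0.
Discriminant: 1682² − 4·684781 = 2829124 − 2739124 = 90000; √90000 = 300.
q = (1682 − 300)/2 = 691, p = (1682 + 300)/2 = 991.
Check: 691 · 991 = 684781.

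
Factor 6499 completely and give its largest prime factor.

97

6499 = 67 · 97
97 is prime.
So 6499 = 67 · 97; the largest prime factor is 97.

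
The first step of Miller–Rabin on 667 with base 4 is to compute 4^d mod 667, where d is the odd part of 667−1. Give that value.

179

667 − 1 = 666 = 2^1 · 333, so d = 333.
4^1 ≡ 4 (mod 667)
4^2 ≡ 4^2 = 16 ≡ 16 (mod 667)
4^4 ≡ 16^2 = 256 ≡ 256 (mod 667)
4^8 ≡ 256^2 = 65536 ≡ 170 (mod 667)
4^16 ≡ 170^2 = 28900 ≡ 219 (mod 667)
4^32 ≡ 219^2 = 47961 ≡ 604 (mod 667)
4^64 ≡ 604^2 = 364816 ≡ 634 (mod 667)
4^128 ≡ 634^2 = 401956 ≡ 422 (mod 667)
4^256 ≡ 422^2 = 178084 ≡ 662 (mod 667)
333 = 256 + 64 + 8 + 4 + 1 in binary powers of 2.
So 4^333 ≡ 662 · 634 · 170 · 256 · 4 ≡ 179 (mod 667).
Squaring chain: 179; never reaches −1, so base 4 is a Miller–Rabin witness that 667 is composite.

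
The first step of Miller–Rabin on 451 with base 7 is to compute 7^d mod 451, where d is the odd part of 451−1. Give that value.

451 − 1 = 450 = 2^1 · 225, so d = 225.
7^1 ≡ 7 (mod 451)
7^2 ≡ 7^2 = 49 ≡ 49 (mod 451)
7^4 ≡ 49^2 = 2401 ≡ 146 (mod 451)
7^8 ≡ 146^2 = 21316 ≡ 119 (mod 451)
7^16 ≡ 119^2 = 14161 ≡ 180 (mod 451)
7^32 ≡ 180^2 = 32400 ≡ 379 (mod 451)
7^64 ≡ 379^2 = 143641 ≡ 223 (mod 451)
7^128 ≡ 223^2 = 49729 ≡ 119 (mod 451)
225 = 128 + 64 + 32 + 1 in binary powers of 2.
So 7^225 ≡ 119 · 223 · 379 · 7 ≡ 208 (mod 451).
Squaring chain: 208; never reaches −1, so base 7 is a Miller–Rabin witness that 451 is composite.

208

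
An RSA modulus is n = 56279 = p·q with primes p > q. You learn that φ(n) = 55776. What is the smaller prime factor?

167

φ(n) = (p−1)(q−1) = n − (p+q) + 1, so p + q = 56279 − 55776 + 1 = 504.
p and q are the roots of t² − 504t + 56279 = 0.
Discriminant: 504² − 4·56279 = 254016 − 225116 = 28900; √28900 = 170.
q = (504 − 170)/2 = 167, p = (504 + 170)/2 = 337.
Check: 167 · 337 = 56279.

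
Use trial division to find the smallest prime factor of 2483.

13

2483 is odd.
Digit sum 17, not divisible by 3.
Ends in 3: not divisible by 5.
7: 2483 = 7·354 + 5
11: 2483 = 11·225 + 8
13: 2483 = 13·191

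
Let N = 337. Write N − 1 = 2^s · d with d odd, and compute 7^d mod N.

337 − 1 = 336 = 2^4 · 21, so d = 21.
7^1 ≡ 7 (mod 337)
7^2 ≡ 7^2 = 49 ≡ 49 (mod 337)
7^4 ≡ 49^2 = 2401 ≡ 42 (mod 337)
7^8 ≡ 42^2 = 1764 ≡ 79 (mod 337)
7^16 ≡ 79^2 = 6241 ≡ 175 (mod 337)
21 = 16 + 4 + 1 in binary powers of 2.
So 7^21 ≡ 175 · 42 · 7 ≡ 226 (mod 337).
Squaring chain: 226 → 189 → 336 → 1; reaches −1, so base 7 does not prove 337 composite.

226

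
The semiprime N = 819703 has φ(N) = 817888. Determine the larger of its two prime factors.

φ(n) = (p−1)(q−1) = n − (p+q) + 1, so p + q = 819703 − 817888 + 1 = 1816.
p and q are the roots of t² − 1816t + 819703 = 0.
Discriminant: 1816² − 4·819703 = 3297856 − 3278812 = 19044; √19044 = 138.
q = (1816 − 138)/2 = 839, p = (1816 + 138)/2 = 977.
Check: 839 · 977 = 819703.

977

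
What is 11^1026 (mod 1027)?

38

11^1 ≡ 11 (mod 1027)
11^2 ≡ 11^2 = 121 ≡ 121 (mod 1027)
11^4 ≡ 121^2 = 14641 ≡ 263 (mod 1027)
11^8 ≡ 263^2 = 69169 ≡ 360 (mod 1027)
11^16 ≡ 360^2 = 129600 ≡ 198 (mod 1027)
11^32 ≡ 198^2 = 39204 ≡ 178 (mod 1027)
11^64 ≡ 178^2 = 31684 ≡ 874 (mod 1027)
11^128 ≡ 874^2 = 763876 ≡ 815 (mod 1027)
11^256 ≡ 815^2 = 664225 ≡ 783 (mod 1027)
11^512 ≡ 783^2 = 613089 ≡ 997 (mod 1027)
11^1024 ≡ 997^2 = 994009 ≡ 900 (mod 1027)
1026 = 1024 + 2 in binary powers of 2.
So 11^1026 ≡ 900 · 121 ≡ 38 (mod 1027).
Since 38 ≠ 1, base 11 is a Fermat witness: 1027 is composite.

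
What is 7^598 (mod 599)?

7^1 ≡ 7 (mod 599)
7^2 ≡ 7^2 = 49 ≡ 49 (mod 599)
7^4 ≡ 49^2 = 2401 ≡ 5 (mod 599)
7^8 ≡ 5^2 = 25 ≡ 25 (mod 599)
7^16 ≡ 25^2 = 625 ≡ 26 (mod 599)
7^32 ≡ 26^2 = 676 ≡ 77 (mod 599)
7^64 ≡ 77^2 = 5929 ≡ 538 (mod 599)
7^128 ≡ 538^2 = 289444 ≡ 127 (mod 599)
7^256 ≡ 127^2 = 16129 ≡ 555 (mod 599)
7^512 ≡ 555^2 = 308025 ≡ 139 (mod 599)
598 = 512 + 64 + 16 + 4 + 2 in binary powers of 2.
So 7^598 ≡ 139 · 538 · 26 · 5 · 49 ≡ 1 (mod 599).
Since the result is 1, base 7 gives no evidence that 599 is composite.

1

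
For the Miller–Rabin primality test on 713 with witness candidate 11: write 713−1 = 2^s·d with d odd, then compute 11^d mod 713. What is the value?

713 − 1 = 712 = 2^3 · 89, so d = 89.
11^1 ≡ 11 (mod 713)
11^2 ≡ 11^2 = 121 ≡ 121 (mod 713)
11^4 ≡ 121^2 = 14641 ≡ 381 (mod 713)
11^8 ≡ 381^2 = 145161 ≡ 422 (mod 713)
11^16 ≡ 422^2 = 178084 ≡ 547 (mod 713)
11^32 ≡ 547^2 = 299209 ≡ 462 (mod 713)
11^64 ≡ 462^2 = 213444 ≡ 257 (mod 713)
89 = 64 + 16 + 8 + 1 in binary powers of 2.
So 11^89 ≡ 257 · 547 · 422 · 11 ≡ 172 (mod 713).
Squaring chain: 172 → 351 → 565; never reaches −1, so base 11 is a Miller–Rabin witness that 713 is composite.

172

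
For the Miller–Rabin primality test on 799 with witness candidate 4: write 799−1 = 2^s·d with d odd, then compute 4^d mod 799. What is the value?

799 − 1 = 798 = 2^1 · 399, so d = 399.
4^1 ≡ 4 (mod 799)
4^2 ≡ 4^2 = 16 ≡ 16 (mod 799)
4^4 ≡ 16^2 = 256 ≡ 256 (mod 799)
4^8 ≡ 256^2 = 65536 ≡ 18 (mod 799)
4^16 ≡ 18^2 = 324 ≡ 324 (mod 799)
4^32 ≡ 324^2 = 104976 ≡ 307 (mod 799)
4^64 ≡ 307^2 = 94249 ≡ 766 (mod 799)
4^128 ≡ 766^2 = 586756 ≡ 290 (mod 799)
4^256 ≡ 290^2 = 84100 ≡ 205 (mod 799)
399 = 256 + 128 + 8 + 4 + 2 + 1 in binary powers of 2.
So 4^399 ≡ 205 · 290 · 18 · 256 · 16 · 4 ≡ 676 (mod 799).
Squaring chain: 676; never reaches −1, so base 4 is a Miller–Rabin witness that 799 is composite.

676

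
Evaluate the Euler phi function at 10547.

Factor: 10547 = 53 · 199.
φ(10547) = (53−1) · (199−1) = 52 · 198 = 10296.

10296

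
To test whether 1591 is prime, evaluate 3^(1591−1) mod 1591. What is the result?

322

3^1 ≡ 3 (mod 1591)
3^2 ≡ 3^2 = 9 ≡ 9 (mod 1591)
3^4 ≡ 9^2 = 81 ≡ 81 (mod 1591)
3^8 ≡ 81^2 = 6561 ≡ 197 (mod 1591)
3^16 ≡ 197^2 = 38809 ≡ 625 (mod 1591)
3^32 ≡ 625^2 = 390625 ≡ 830 (mod 1591)
3^64 ≡ 830^2 = 688900 ≡ 1588 (mod 1591)
3^128 ≡ 1588^2 = 2521744 ≡ 9 (mod 1591)
3^256 ≡ 9^2 = 81 ≡ 81 (mod 1591)
3^512 ≡ 81^2 = 6561 ≡ 197 (mod 1591)
3^1024 ≡ 197^2 = 38809 ≡ 625 (mod 1591)
1590 = 1024 + 512 + 32 + 16 + 4 + 2 in binary powers of 2.
So 3^1590 ≡ 625 · 197 · 830 · 625 · 81 · 9 ≡ 322 (mod 1591).
Since 322 ≠ 1, base 3 is a Fermat witness: 1591 is composite.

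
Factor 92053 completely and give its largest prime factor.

92053 = 13 · 7081
7081 = 73 · 97
97 is prime.
So 92053 = 13 · 73 · 97; the largest prime factor is 97.

97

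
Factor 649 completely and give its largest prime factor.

59

649 = 11 · 59
59 is prime.
So 649 = 11 · 59; the largest prime factor is 59.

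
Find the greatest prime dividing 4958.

4958 = 2 · 2479
2479 = 37 · 67
67 is prime.
So 4958 = 2 · 37 · 67; the largest prime factor is 67.

67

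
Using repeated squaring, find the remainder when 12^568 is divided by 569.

1

12^1 ≡ 12 (mod 569)
12^2 ≡ 12^2 = 144 ≡ 144 (mod 569)
12^4 ≡ 144^2 = 20736 ≡ 252 (mod 569)
12^8 ≡ 252^2 = 63504 ≡ 345 (mod 569)
12^16 ≡ 345^2 = 119025 ≡ 104 (mod 569)
12^32 ≡ 104^2 = 10816 ≡ 5 (mod 569)
12^64 ≡ 5^2 = 25 ≡ 25 (mod 569)
12^128 ≡ 25^2 = 625 ≡ 56 (mod 569)
12^256 ≡ 56^2 = 3136 ≡ 291 (mod 569)
12^512 ≡ 291^2 = 84681 ≡ 469 (mod 569)
568 = 512 + 32 + 16 + 8 in binary powers of 2.
So 12^568 ≡ 469 · 5 · 104 · 345 ≡ 1 (mod 569).
Since the result is 1, base 12 gives no evidence that 569 is composite.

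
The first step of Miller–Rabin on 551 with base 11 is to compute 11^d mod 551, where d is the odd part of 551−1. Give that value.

520

551 − 1 = 550 = 2^1 · 275, so d = 275.
11^1 ≡ 11 (mod 551)
11^2 ≡ 11^2 = 121 ≡ 121 (mod 551)
11^4 ≡ 121^2 = 14641 ≡ 315 (mod 551)
11^8 ≡ 315^2 = 99225 ≡ 45 (mod 551)
11^16 ≡ 45^2 = 2025 ≡ 372 (mod 551)
11^32 ≡ 372^2 = 138384 ≡ 83 (mod 551)
11^64 ≡ 83^2 = 6889 ≡ 277 (mod 551)
11^128 ≡ 277^2 = 76729 ≡ 140 (mod 551)
11^256 ≡ 140^2 = 19600 ≡ 315 (mod 551)
275 = 256 + 16 + 2 + 1 in binary powers of 2.
So 11^275 ≡ 315 · 372 · 121 · 11 ≡ 520 (mod 551).
Squaring chain: 520; never reaches −1, so base 11 is a Miller–Rabin witness that 551 is composite.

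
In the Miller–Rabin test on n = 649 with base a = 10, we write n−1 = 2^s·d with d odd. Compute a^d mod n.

131

649 − 1 = 648 = 2^3 · 81, so d = 81.
10^1 ≡ 10 (mod 649)
10^2 ≡ 10^2 = 100 ≡ 100 (mod 649)
10^4 ≡ 100^2 = 10000 ≡ 265 (mod 649)
10^8 ≡ 265^2 = 70225 ≡ 133 (mod 649)
10^16 ≡ 133^2 = 17689 ≡ 166 (mod 649)
10^32 ≡ 166^2 = 27556 ≡ 298 (mod 649)
10^64 ≡ 298^2 = 88804 ≡ 540 (mod 649)
81 = 64 + 16 + 1 in binary powers of 2.
So 10^81 ≡ 540 · 166 · 10 ≡ 131 (mod 649).
Squaring chain: 131 → 287 → 595; never reaches −1, so base 10 is a Miller–Rabin witness that 649 is composite.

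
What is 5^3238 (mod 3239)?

2770

5^1 ≡ 5 (mod 3239)
5^2 ≡ 5^2 = 25 ≡ 25 (mod 3239)
5^4 ≡ 25^2 = 625 ≡ 625 (mod 3239)
5^8 ≡ 625^2 = 390625 ≡ 1945 (mod 3239)
5^16 ≡ 1945^2 = 3783025 ≡ 3112 (mod 3239)
5^32 ≡ 3112^2 = 9684544 ≡ 3173 (mod 3239)
5^64 ≡ 3173^2 = 10067929 ≡ 1117 (mod 3239)
5^128 ≡ 1117^2 = 1247689 ≡ 674 (mod 3239)
5^256 ≡ 674^2 = 454276 ≡ 816 (mod 3239)
5^512 ≡ 816^2 = 665856 ≡ 1861 (mod 3239)
5^1024 ≡ 1861^2 = 3463321 ≡ 830 (mod 3239)
5^2048 ≡ 830^2 = 688900 ≡ 2232 (mod 3239)
3238 = 2048 + 1024 + 128 + 32 + 4 + 2 in binary powers of 2.
So 5^3238 ≡ 2232 · 830 · 674 · 3173 · 625 · 25 ≡ 2770 (mod 3239).
Since 2770 ≠ 1, base 5 is a Fermat witness: 3239 is composite.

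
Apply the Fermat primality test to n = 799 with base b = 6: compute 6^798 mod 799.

6^1 ≡ 6 (mod 799)
6^2 ≡ 6^2 = 36 ≡ 36 (mod 799)
6^4 ≡ 36^2 = 1296 ≡ 497 (mod 799)
6^8 ≡ 497^2 = 247009 ≡ 118 (mod 799)
6^16 ≡ 118^2 = 13924 ≡ 341 (mod 799)
6^32 ≡ 341^2 = 116281 ≡ 426 (mod 799)
6^64 ≡ 426^2 = 181476 ≡ 103 (mod 799)
6^128 ≡ 103^2 = 10609 ≡ 222 (mod 799)
6^256 ≡ 222^2 = 49284 ≡ 545 (mod 799)
6^512 ≡ 545^2 = 297025 ≡ 596 (mod 799)
798 = 512 + 256 + 16 + 8 + 4 + 2 in binary powers of 2.
So 6^798 ≡ 596 · 545 · 341 · 118 · 497 · 36 ≡ 247 (mod 799).
Since 247 ≠ 1, base 6 is a Fermat witness: 799 is composite.

247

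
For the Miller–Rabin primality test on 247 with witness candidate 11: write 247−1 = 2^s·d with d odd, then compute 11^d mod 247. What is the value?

96

247 − 1 = 246 = 2^1 · 123, so d = 123.
11^1 ≡ 11 (mod 247)
11^2 ≡ 11^2 = 121 ≡ 121 (mod 247)
11^4 ≡ 121^2 = 14641 ≡ 68 (mod 247)
11^8 ≡ 68^2 = 4624 ≡ 178 (mod 247)
11^16 ≡ 178^2 = 31684 ≡ 68 (mod 247)
11^32 ≡ 68^2 = 4624 ≡ 178 (mod 247)
11^64 ≡ 178^2 = 31684 ≡ 68 (mod 247)
123 = 64 + 32 + 16 + 8 + 2 + 1 in binary powers of 2.
So 11^123 ≡ 68 · 178 · 68 · 178 · 121 · 11 ≡ 96 (mod 247).
Squaring chain: 96; never reaches −1, so base 11 is a Miller–Rabin witness that 247 is composite.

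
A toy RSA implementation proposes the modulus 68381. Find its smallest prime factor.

68381 is odd.
Digit sum 26, not divisible by 3.
Ends in 1: not divisible by 5.
7: 68381 = 7·9768 + 5
11: 68381 = 11·6216 + 5
13: 68381 = 13·5260 + 1
17: 68381 = 17·4022 + 7
19: 68381 = 19·3599

19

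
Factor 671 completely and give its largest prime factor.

671 = 11 · 61
61 is prime.
So 671 = 11 · 61; the largest prime factor is 61.

61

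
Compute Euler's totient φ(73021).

Factor: 73021 = 13 · 41 · 137.
φ(73021) = (13−1) · (41−1) · (137−1) = 12 · 40 · 136 = 65280.

65280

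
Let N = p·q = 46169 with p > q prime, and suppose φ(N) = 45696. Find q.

137

φ(n) = (p−1)(q−1) = n − (p+q) + 1, so p + q = 46169 − 45696 + 1 = 474.
p and q are the roots of t² − 474t + 46169 = 0.
Discriminant: 474² − 4·46169 = 224676 − 184676 = 40000; √40000 = 200.
q = (474 − 200)/2 = 137, p = (474 + 200)/2 = 337.
Check: 137 · 337 = 46169.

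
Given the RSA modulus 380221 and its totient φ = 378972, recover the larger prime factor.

727

φ(n) = (p−1)(q−1) = n − (p+q) + 1, so p + q = 380221 − 378972 + 1 = 1250.
p and q are the roots of t² − 1250t + 380221 = 0.
Discriminant: 1250² − 4·380221 = 1562500 − 1520884 = 41616; √41616 = 204.
q = (1250 − 204)/2 = 523, p = (1250 + 204)/2 = 727.
Check: 523 · 727 = 380221.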